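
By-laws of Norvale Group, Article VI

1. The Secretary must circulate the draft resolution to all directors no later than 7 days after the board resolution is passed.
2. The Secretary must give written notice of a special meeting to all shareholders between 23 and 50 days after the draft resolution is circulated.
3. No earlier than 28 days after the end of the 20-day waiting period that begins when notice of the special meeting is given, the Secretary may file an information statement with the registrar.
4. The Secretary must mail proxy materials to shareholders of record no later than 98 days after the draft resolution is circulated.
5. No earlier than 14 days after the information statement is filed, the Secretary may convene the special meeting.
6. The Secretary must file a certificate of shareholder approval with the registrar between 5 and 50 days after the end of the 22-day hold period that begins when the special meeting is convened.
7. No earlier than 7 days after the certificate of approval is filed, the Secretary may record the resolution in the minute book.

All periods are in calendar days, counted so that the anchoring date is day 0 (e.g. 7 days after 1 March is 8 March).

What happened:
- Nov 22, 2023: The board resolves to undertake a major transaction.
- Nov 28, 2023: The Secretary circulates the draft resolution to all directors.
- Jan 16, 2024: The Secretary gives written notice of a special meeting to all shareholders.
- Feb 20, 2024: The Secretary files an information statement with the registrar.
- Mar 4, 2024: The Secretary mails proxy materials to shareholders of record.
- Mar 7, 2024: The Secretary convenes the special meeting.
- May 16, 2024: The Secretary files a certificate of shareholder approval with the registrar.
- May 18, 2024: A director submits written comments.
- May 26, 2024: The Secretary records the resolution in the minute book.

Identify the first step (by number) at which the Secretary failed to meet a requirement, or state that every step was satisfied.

Step 1: 7 days after Nov 22, 2023 (when the board resolution is passed) is Nov 29, 2023; completed Nov 28, 2023, before the deadline.
Step 2: the window is 23–50 days after Nov 28, 2023 (when the draft resolution is circulated), so Dec 21, 2023 through Jan 17, 2024; Jan 16, 2024 falls inside that range.
Step 3: the earliest permitted date is 28 days after Feb 5, 2024 (end of the 20-day waiting period, which began when notice of the special meeting is given on Jan 16, 2024), i.e. Mar 4, 2024; Feb 20, 2024 is 13 days before the earliest permitted date.
No need to go further; step 3 was not satisfied.

Step 3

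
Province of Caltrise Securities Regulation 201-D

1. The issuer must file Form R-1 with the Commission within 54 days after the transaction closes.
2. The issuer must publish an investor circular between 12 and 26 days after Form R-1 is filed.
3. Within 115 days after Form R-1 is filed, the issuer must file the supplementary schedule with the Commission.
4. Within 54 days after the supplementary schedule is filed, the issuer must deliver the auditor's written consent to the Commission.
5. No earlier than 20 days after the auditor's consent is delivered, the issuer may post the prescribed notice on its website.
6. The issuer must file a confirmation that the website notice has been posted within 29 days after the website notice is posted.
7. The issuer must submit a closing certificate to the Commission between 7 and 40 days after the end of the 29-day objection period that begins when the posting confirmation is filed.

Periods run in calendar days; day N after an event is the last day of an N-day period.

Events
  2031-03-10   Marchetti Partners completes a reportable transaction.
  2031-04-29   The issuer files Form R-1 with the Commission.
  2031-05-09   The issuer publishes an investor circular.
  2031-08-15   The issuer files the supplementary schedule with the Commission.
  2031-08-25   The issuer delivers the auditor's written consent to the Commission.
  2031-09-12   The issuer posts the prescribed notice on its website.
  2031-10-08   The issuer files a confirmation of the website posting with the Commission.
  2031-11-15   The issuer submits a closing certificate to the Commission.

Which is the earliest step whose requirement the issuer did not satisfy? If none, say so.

Step 2

Step 1 — counting 54 days from 2031-03-10 (when the transaction closes) gives a deadline of 2031-05-03; 2031-04-29 is within that limit.
Step 2 — 12 and 26 days from 2031-04-29 (when Form R-1 is filed) are 2031-05-11 and 2031-05-25 respectively; done 2031-05-09 — 2 days before the window opened.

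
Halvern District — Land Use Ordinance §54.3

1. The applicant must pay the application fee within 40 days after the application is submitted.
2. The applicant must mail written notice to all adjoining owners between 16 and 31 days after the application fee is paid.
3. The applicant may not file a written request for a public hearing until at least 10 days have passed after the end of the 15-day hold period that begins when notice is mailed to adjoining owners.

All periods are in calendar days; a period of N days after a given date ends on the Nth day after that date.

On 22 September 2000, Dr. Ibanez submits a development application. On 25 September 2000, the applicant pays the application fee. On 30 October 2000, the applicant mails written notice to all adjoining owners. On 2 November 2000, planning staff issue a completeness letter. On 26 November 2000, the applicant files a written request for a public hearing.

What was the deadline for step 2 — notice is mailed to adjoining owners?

26 October 2000

Step 2 runs from 25 September 2000, when the application fee is paid. The window is 16–31 days after 25 September 2000; it closes on 26 October 2000.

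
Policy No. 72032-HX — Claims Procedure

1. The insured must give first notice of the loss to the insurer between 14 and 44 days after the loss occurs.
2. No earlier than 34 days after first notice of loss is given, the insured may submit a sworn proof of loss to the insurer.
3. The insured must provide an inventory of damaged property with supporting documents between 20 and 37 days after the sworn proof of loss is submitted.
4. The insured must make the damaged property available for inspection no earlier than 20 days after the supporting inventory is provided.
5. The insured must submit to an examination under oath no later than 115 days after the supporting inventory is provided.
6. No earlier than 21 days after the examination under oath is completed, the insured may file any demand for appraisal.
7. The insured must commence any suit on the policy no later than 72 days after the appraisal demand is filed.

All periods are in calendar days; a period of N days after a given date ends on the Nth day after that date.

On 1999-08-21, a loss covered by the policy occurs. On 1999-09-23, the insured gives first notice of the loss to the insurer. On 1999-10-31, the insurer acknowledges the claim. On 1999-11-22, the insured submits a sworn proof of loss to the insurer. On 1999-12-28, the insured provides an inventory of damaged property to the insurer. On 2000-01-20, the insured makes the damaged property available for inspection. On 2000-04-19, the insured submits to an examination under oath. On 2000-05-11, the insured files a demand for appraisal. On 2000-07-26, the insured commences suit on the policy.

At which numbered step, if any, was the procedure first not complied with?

Step 1: the window is 14–44 days after 1999-08-21 (when the loss occurs), so 1999-09-04 through 1999-10-04; 1999-09-23 falls inside that range.
Step 2: the earliest permitted date is 34 days after 1999-09-23 (when first notice of loss is given), i.e. 1999-10-27; done 1999-11-22, after the minimum wait.
Step 3: the window is 20–37 days after 1999-11-22 (when the sworn proof of loss is submitted), so 1999-12-12 through 1999-12-29; done 1999-12-28, which is between those dates.
Step 4: the earliest permitted date is 20 days after 1999-12-28 (when the supporting inventory is provided), i.e. 2000-01-17; 2000-01-20 is on or after that date.
Step 5: 115 days after 1999-12-28 (when the supporting inventory is provided) is 2000-04-21; completed 2000-04-19, before the deadline.
Step 6: the earliest permitted date is 21 days after 2000-04-19 (when the examination under oath is completed), i.e. 2000-05-10; 2000-05-11 is on or after that date.
Step 7: 72 days after 2000-05-11 (when the appraisal demand is filed) is 2000-07-22; 2000-07-26 misses that deadline by 4 days.
The procedure was therefore not followed at step 7.

Step 7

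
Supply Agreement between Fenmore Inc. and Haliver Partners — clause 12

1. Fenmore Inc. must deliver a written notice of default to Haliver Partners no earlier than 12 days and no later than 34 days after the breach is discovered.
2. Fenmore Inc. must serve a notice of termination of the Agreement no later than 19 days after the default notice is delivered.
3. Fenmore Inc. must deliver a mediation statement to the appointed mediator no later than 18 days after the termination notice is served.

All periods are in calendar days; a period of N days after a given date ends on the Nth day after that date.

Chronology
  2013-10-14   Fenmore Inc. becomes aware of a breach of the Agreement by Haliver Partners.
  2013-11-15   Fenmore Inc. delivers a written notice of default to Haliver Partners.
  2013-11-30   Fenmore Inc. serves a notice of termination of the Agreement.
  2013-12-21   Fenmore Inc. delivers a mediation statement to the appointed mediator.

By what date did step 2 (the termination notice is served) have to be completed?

2013-12-04

Step 2 runs from 2013-11-15, when the default notice is delivered. 19 days after 2013-11-15 is 2013-12-04.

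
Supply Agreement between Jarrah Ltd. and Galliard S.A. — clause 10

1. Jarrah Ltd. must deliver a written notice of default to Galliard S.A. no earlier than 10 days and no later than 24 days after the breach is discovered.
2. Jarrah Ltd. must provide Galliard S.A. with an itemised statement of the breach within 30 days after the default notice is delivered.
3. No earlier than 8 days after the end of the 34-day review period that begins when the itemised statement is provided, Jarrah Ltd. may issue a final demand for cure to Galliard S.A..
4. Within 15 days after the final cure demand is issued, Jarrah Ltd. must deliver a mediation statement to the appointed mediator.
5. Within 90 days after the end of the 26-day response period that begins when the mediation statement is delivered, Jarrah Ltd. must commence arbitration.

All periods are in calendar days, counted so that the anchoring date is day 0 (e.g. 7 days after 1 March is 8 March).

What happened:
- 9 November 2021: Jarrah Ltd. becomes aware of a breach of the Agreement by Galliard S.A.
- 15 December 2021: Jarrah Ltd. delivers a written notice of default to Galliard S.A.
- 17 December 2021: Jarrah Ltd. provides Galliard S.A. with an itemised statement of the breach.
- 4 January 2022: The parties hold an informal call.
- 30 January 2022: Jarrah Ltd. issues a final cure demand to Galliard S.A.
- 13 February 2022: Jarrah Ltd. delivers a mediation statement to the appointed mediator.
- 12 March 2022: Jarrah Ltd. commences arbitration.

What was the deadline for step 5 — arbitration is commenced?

9 June 2022

The mediation statement is delivered on 13 February 2022; the 26-day response period therefore ends 11 March 2022, and step 5 runs from that date. 90 days after 11 March 2022 is 9 June 2022.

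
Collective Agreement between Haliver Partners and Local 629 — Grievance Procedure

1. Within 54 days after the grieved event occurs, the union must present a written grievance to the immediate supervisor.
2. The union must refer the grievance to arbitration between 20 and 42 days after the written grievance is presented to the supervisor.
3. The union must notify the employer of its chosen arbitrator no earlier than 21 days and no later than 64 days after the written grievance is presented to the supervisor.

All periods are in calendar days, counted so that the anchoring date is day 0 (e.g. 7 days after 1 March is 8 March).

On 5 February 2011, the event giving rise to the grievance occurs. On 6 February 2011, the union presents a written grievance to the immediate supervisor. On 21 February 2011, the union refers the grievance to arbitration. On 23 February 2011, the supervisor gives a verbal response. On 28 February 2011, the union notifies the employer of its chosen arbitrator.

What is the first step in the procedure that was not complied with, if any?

Step 2

Step 1: 54 days after 5 February 2011 (when the grieved event occurs) is 31 March 2011; 6 February 2011 is within that limit.
Step 2: the window is 20–42 days after 6 February 2011 (when the written grievance is presented to the supervisor), so 26 February 2011 through 20 March 2011; done 21 February 2011 — 5 days before the window opened.
Later steps need not be reached.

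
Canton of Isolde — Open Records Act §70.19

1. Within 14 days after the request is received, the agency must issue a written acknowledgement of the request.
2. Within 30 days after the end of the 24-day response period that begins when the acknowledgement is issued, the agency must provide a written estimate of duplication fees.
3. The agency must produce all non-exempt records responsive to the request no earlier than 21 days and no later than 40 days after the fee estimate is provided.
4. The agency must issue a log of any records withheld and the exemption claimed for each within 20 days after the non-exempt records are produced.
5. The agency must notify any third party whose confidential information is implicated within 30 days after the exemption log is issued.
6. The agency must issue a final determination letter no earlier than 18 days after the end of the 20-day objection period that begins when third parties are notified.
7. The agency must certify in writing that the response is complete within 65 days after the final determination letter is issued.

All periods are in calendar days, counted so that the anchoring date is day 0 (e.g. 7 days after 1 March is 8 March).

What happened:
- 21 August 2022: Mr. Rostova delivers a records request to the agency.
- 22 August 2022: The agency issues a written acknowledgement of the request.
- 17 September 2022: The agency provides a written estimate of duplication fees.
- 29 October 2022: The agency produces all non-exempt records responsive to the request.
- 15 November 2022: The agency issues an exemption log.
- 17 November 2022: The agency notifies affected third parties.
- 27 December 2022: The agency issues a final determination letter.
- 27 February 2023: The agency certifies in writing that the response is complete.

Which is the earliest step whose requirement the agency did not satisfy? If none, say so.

Step 3

(1) due by 21 August 2022 + 14 days = 4 September 2022; completed 22 August 2022, before the deadline.
(2) due by 15 September 2022 + 30 days = 15 October 2022; completed 17 September 2022, before the deadline.
(3) the permitted window runs from 17 September 2022 + 21 = 8 October 2022 to 17 September 2022 + 40 = 27 October 2022; done 29 October 2022 — 2 days after the window closed.
That is the first point of non-compliance.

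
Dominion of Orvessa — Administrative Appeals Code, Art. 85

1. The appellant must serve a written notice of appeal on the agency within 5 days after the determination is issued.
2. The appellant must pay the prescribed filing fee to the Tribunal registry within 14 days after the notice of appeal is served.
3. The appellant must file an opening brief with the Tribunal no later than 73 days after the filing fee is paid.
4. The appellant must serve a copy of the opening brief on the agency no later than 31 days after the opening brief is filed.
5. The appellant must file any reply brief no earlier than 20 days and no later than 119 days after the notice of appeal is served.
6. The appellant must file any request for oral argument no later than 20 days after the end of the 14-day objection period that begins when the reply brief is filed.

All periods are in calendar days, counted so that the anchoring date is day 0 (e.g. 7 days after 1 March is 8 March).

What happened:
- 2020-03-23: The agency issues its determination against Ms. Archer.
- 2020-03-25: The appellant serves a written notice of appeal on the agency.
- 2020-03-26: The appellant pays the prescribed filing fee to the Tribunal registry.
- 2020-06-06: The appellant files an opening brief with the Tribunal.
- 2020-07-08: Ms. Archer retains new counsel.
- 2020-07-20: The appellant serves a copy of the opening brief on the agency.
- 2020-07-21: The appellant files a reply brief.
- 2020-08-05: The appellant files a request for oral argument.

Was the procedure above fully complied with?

(1) due by 2020-03-23 + 5 days = 2020-03-28; done 2020-03-25 — timely.
(2) due by 2020-03-25 + 14 days = 2020-04-08; 2020-03-26 is within that limit.
(3) due by 2020-03-26 + 73 days = 2020-06-07; done 2020-06-06 — timely.
(4) due by 2020-06-06 + 31 days = 2020-07-07; 2020-07-20 misses that deadline by 13 days.
That is the first point of non-compliance.

No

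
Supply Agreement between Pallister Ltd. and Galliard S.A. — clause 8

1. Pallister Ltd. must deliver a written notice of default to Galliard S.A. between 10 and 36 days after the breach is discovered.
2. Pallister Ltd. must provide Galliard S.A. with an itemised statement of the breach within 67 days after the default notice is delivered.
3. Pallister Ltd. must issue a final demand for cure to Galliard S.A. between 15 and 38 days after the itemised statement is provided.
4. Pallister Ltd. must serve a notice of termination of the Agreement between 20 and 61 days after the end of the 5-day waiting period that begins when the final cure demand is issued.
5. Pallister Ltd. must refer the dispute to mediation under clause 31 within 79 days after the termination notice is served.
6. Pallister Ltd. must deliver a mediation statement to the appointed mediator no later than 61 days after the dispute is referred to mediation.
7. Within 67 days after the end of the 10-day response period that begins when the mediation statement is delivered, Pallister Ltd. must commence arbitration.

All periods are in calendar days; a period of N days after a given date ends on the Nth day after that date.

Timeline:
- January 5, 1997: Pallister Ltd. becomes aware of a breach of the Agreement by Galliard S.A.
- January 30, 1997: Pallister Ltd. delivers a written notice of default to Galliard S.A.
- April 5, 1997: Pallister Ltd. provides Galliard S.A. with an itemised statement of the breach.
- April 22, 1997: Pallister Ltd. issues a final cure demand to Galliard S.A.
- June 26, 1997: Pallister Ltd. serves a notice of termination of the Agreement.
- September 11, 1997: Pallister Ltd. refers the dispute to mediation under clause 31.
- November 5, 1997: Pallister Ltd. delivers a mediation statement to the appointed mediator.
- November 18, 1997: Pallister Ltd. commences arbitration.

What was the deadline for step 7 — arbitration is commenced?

January 21, 1998

The mediation statement is delivered on November 5, 1997; the 10-day response period therefore ends November 15, 1997, and step 7 runs from that date. 67 days after November 15, 1997 is January 21, 1998.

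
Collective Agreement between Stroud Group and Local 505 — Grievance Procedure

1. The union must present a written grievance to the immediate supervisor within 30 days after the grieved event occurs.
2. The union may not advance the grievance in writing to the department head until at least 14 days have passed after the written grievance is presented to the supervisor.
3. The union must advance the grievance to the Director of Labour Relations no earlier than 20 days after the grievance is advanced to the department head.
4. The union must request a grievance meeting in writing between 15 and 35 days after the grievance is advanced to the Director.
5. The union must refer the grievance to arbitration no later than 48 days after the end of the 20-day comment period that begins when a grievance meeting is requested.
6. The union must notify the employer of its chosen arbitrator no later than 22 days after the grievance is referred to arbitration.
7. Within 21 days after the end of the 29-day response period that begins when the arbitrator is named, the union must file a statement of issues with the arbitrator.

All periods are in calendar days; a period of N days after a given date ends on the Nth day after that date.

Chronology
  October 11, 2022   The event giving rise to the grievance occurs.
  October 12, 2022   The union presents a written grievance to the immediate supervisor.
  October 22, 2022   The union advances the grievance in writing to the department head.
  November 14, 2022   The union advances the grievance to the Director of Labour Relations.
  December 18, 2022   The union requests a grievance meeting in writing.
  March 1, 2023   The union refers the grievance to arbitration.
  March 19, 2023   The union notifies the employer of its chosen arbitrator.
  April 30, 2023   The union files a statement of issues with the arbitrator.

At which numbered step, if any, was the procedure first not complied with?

Step 2

(1) due by October 11, 2022 + 30 days = November 10, 2022; done October 12, 2022 — timely.
(2) permitted from October 12, 2022 + 14 days = October 26, 2022 onward; October 22, 2022 is 4 days before the earliest permitted date.
No need to go further; step 2 was not satisfied.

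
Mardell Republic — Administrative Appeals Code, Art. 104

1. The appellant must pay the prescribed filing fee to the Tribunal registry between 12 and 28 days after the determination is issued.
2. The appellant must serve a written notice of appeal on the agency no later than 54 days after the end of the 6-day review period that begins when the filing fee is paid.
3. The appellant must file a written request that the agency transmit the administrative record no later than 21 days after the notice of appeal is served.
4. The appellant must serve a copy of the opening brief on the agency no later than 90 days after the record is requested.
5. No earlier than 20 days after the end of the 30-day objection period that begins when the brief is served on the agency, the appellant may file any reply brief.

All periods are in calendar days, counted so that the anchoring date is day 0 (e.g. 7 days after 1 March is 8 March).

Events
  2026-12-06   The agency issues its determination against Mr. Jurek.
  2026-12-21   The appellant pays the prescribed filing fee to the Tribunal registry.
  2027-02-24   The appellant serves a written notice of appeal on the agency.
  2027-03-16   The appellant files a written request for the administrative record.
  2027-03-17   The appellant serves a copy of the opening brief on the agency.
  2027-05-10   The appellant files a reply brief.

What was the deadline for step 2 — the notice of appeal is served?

2027-02-19

The filing fee is paid on 2026-12-21; the 6-day review period therefore ends 2026-12-27, and step 2 runs from that date. 54 days after 2026-12-27 is 2027-02-19.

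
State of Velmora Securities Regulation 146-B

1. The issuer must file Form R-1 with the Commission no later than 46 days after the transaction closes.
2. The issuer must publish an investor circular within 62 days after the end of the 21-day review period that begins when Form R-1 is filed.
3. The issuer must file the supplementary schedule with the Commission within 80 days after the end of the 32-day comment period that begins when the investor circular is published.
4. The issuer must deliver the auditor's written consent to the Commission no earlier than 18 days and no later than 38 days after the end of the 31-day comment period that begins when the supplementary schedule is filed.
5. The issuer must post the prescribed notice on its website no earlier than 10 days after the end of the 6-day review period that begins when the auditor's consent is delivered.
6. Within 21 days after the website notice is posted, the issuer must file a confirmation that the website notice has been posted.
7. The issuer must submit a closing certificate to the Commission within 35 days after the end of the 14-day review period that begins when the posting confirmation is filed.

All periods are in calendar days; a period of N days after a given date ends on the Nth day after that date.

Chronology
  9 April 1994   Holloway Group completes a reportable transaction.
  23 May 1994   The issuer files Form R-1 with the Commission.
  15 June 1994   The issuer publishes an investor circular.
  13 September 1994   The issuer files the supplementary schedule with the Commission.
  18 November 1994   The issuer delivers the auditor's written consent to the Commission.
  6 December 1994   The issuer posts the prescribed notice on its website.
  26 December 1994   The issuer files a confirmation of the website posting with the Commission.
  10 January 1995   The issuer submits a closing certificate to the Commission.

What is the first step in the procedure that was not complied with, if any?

None — every step was satisfied

Step 1 — counting 46 days from 9 April 1994 (when the transaction closes) gives a deadline of 25 May 1994; done 23 May 1994 — timely.
Step 2 — counting 62 days from 13 June 1994 (end of the 21-day review period, which began when Form R-1 is filed on 23 May 1994) gives a deadline of 14 August 1994; 15 June 1994 is within that limit.
Step 3 — counting 80 days from 17 July 1994 (end of the 32-day comment period, which began when the investor circular is published on 15 June 1994) gives a deadline of 5 October 1994; completed 13 September 1994, before the deadline.
Step 4 — 18 and 38 days from 14 October 1994 (end of the 31-day comment period, which began when the supplementary schedule is filed on 13 September 1994) are 1 November 1994 and 21 November 1994 respectively; 18 November 1994 falls inside that range.
Step 5 — must wait 10 days from 24 November 1994 (end of the 6-day review period, which began when the auditor's consent is delivered on 18 November 1994), so not before 4 December 1994; 6 December 1994 is on or after that date.
Step 6 — counting 21 days from 6 December 1994 (when the website notice is posted) gives a deadline of 27 December 1994; completed 26 December 1994, before the deadline.
Step 7 — counting 35 days from 9 January 1995 (end of the 14-day review period, which began when the posting confirmation is filed on 26 December 1994) gives a deadline of 13 February 1995; 10 January 1995 is within that limit.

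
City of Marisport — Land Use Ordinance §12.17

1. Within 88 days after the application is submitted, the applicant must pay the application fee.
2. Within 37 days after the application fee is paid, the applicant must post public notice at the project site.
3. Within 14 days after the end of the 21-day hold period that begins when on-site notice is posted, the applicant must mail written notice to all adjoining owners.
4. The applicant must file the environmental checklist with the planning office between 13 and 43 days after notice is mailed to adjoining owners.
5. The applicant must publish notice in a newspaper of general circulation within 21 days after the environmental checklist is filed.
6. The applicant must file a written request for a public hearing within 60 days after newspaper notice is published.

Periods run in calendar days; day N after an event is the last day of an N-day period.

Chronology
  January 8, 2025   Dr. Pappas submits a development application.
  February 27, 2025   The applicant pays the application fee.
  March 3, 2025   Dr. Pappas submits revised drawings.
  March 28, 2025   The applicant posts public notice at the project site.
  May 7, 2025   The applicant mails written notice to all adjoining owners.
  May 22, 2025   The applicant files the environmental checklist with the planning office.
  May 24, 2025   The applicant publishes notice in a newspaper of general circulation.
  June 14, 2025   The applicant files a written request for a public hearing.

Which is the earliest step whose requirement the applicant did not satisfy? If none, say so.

Step 3

(1) due by January 8, 2025 + 88 days = April 6, 2025; February 27, 2025 is within that limit.
(2) due by February 27, 2025 + 37 days = April 5, 2025; done March 28, 2025 — timely.
(3) due by April 18, 2025 + 14 days = May 2, 2025; May 7, 2025 misses that deadline by 5 days.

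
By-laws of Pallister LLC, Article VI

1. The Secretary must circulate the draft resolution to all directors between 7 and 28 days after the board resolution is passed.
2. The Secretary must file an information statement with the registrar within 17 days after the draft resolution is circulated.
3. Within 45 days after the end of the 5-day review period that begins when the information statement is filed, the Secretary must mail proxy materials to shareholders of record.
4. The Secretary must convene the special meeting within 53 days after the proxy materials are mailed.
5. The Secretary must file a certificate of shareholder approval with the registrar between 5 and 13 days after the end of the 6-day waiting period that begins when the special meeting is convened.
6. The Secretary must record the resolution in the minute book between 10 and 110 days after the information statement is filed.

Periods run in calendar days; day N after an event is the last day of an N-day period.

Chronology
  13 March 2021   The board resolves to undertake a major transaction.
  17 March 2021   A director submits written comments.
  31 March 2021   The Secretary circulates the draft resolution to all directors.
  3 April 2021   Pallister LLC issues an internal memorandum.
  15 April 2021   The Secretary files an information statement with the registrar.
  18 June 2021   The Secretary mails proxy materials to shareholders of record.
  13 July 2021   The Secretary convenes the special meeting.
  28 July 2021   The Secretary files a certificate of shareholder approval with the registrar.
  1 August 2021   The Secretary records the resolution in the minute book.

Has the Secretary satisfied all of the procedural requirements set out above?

No

Step 1: the window is 7–28 days after 13 March 2021 (when the board resolution is passed), so 20 March 2021 through 10 April 2021; done 31 March 2021 — within the window.
Step 2: 17 days after 31 March 2021 (when the draft resolution is circulated) is 17 April 2021; 15 April 2021 is within that limit.
Step 3: 45 days after 20 April 2021 (end of the 5-day review period, which began when the information statement is filed on 15 April 2021) is 4 June 2021; done 18 June 2021 — 14 days late.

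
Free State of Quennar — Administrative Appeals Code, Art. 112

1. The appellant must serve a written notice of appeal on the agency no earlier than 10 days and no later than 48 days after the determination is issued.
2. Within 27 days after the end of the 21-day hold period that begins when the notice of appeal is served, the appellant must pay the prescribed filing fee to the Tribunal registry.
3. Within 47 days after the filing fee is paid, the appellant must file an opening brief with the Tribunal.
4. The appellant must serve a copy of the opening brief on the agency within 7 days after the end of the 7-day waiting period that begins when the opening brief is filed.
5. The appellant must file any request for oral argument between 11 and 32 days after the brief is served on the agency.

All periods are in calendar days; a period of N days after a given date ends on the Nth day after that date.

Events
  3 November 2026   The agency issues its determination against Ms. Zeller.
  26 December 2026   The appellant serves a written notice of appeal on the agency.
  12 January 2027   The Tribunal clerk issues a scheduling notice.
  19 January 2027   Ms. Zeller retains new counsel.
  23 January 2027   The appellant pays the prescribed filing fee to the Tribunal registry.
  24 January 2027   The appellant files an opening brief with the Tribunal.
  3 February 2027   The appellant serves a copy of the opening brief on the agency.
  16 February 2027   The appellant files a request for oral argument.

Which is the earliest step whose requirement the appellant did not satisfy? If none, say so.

Step 1

(1) the permitted window runs from 3 November 2026 + 10 = 13 November 2026 to 3 November 2026 + 48 = 21 December 2026; 26 December 2026 is 5 days past the end of the window.
That is the first point of non-compliance.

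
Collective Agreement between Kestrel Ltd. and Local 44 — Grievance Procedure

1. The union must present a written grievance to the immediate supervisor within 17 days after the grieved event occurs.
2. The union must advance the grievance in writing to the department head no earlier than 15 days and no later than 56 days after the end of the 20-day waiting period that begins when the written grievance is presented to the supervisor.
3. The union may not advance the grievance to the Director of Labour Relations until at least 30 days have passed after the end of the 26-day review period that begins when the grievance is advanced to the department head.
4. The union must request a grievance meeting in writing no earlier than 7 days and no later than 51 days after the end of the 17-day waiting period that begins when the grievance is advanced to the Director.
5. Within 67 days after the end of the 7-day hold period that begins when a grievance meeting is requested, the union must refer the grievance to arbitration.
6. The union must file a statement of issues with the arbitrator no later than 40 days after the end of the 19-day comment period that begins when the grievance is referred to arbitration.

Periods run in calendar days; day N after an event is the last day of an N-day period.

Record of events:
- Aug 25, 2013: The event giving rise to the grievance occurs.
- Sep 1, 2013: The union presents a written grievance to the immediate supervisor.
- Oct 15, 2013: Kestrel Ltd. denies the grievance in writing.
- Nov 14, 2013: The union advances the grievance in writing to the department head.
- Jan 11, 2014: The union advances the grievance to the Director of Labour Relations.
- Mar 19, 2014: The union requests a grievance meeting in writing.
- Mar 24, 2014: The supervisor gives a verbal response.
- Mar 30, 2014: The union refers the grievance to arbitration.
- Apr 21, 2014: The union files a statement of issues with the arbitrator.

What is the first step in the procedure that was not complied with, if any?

None — every step was satisfied

Step 1: 17 days after Aug 25, 2013 (when the grieved event occurs) is Sep 11, 2013; done Sep 1, 2013 — timely.
Step 2: the window is 15–56 days after Sep 21, 2013 (end of the 20-day waiting period, which began when the written grievance is presented to the supervisor on Sep 1, 2013), so Oct 6, 2013 through Nov 16, 2013; done Nov 14, 2013, which is between those dates.
Step 3: the earliest permitted date is 30 days after Dec 10, 2013 (end of the 26-day review period, which began when the grievance is advanced to the department head on Nov 14, 2013), i.e. Jan 9, 2014; done Jan 11, 2014 — permitted.
Step 4: the window is 7–51 days after Jan 28, 2014 (end of the 17-day waiting period, which began when the grievance is advanced to the Director on Jan 11, 2014), so Feb 4, 2014 through Mar 20, 2014; done Mar 19, 2014, which is between those dates.
Step 5: 67 days after Mar 26, 2014 (end of the 7-day hold period, which began when a grievance meeting is requested on Mar 19, 2014) is Jun 1, 2014; done Mar 30, 2014 — timely.
Step 6: 40 days after Apr 18, 2014 (end of the 19-day comment period, which began when the grievance is referred to arbitration on Mar 30, 2014) is May 28, 2014; completed Apr 21, 2014, before the deadline.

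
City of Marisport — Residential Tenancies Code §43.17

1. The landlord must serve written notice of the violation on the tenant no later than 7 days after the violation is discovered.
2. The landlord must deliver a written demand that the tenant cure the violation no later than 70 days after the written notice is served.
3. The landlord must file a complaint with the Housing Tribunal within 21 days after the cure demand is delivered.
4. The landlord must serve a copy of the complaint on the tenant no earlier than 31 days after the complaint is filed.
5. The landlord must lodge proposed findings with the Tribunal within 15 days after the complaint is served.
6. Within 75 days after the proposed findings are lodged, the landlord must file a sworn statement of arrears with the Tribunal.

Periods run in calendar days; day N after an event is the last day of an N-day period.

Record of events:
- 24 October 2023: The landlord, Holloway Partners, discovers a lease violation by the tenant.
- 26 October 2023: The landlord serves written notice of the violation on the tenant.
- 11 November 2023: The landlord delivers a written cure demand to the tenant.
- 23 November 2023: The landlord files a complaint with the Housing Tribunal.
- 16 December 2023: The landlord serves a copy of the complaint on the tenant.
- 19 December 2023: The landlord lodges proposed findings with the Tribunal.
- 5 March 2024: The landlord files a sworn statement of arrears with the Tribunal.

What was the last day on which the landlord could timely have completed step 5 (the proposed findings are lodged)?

Step 5 runs from 16 December 2023, when the complaint is served. 15 days after 16 December 2023 is 31 December 2023.

31 December 2023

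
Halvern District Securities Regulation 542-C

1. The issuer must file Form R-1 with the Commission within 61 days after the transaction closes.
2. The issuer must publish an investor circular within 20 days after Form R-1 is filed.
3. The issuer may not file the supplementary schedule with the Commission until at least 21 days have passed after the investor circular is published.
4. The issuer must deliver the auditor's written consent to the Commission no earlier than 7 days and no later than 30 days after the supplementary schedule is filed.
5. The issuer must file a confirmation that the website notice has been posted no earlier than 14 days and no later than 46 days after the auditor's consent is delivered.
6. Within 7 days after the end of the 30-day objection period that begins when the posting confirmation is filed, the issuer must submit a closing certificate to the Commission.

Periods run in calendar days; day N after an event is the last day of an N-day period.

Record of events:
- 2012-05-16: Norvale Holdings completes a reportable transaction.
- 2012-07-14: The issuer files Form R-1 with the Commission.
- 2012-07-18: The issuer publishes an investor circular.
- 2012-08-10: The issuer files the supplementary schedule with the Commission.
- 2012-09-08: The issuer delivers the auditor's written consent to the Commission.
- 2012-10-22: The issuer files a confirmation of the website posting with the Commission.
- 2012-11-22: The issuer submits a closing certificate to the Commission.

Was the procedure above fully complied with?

Yes

Step 1: 61 days after 2012-05-16 (when the transaction closes) is 2012-07-16; 2012-07-14 is within that limit.
Step 2: 20 days after 2012-07-14 (when Form R-1 is filed) is 2012-08-03; 2012-07-18 is within that limit.
Step 3: the earliest permitted date is 21 days after 2012-07-18 (when the investor circular is published), i.e. 2012-08-08; done 2012-08-10, after the minimum wait.
Step 4: the window is 7–30 days after 2012-08-10 (when the supplementary schedule is filed), so 2012-08-17 through 2012-09-09; done 2012-09-08, which is between those dates.
Step 5: the window is 14–46 days after 2012-09-08 (when the auditor's consent is delivered), so 2012-09-22 through 2012-10-24; done 2012-10-22, which is between those dates.
Step 6: 7 days after 2012-11-21 (end of the 30-day objection period, which began when the posting confirmation is filed on 2012-10-22) is 2012-11-28; done 2012-11-22 — timely.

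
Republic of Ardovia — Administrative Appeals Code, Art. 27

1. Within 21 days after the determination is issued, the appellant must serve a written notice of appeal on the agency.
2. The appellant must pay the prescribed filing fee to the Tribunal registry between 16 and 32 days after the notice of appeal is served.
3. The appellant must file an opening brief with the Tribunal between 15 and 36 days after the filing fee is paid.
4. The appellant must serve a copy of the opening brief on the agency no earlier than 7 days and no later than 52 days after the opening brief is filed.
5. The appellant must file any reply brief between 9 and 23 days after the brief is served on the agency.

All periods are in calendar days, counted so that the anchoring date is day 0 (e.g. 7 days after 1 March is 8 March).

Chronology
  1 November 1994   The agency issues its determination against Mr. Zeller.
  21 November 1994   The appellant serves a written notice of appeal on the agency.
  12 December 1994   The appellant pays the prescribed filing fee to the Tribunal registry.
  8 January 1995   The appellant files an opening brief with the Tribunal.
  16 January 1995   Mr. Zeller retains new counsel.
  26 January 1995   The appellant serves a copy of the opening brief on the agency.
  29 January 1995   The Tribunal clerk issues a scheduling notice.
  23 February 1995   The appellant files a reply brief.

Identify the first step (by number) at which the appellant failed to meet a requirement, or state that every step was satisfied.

Step 1 — counting 21 days from 1 November 1994 (when the determination is issued) gives a deadline of 22 November 1994; done 21 November 1994 — timely.
Step 2 — 16 and 32 days from 21 November 1994 (when the notice of appeal is served) are 7 December 1994 and 23 December 1994 respectively; done 12 December 1994 — within the window.
Step 3 — 15 and 36 days from 12 December 1994 (when the filing fee is paid) are 27 December 1994 and 17 January 1995 respectively; 8 January 1995 falls inside that range.
Step 4 — 7 and 52 days from 8 January 1995 (when the opening brief is filed) are 15 January 1995 and 1 March 1995 respectively; done 26 January 1995, which is between those dates.
Step 5 — 9 and 23 days from 26 January 1995 (when the brief is served on the agency) are 4 February 1995 and 18 February 1995 respectively; 23 February 1995 is 5 days past the end of the window.

Step 5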